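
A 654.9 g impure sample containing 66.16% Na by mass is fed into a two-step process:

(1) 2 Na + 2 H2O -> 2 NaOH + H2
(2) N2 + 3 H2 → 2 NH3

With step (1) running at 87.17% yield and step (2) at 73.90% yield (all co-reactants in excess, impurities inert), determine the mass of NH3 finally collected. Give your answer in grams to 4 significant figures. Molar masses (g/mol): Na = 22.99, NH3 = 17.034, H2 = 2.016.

68.93 g

Pure Na = 654.9 × 0.6616 = 433.28 g.
n(Na) = 433.28 / 22.99 = 18.847 mol.
Step 1 (Na:H2 = 2:1): theoretical n(H2) = 9.4233 mol; at 87.17% yield, n(H2) = 8.2143 mol.
Step 2 (H2:NH3 = 3:2): theoretical n(NH3) = 5.4762 mol, so theoretical mass = 5.4762 × 17.034 = 93.281 g.
At 73.90% yield, actual mass of NH3 = 93.281 × 0.7390 = 68.935 g.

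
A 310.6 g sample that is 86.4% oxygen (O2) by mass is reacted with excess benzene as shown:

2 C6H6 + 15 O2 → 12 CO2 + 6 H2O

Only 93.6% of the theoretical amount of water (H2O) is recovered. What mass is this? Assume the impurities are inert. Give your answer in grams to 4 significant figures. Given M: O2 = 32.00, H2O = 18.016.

56.57 g

Pure O2 available = 310.6 g × 0.864 = 268.36 g.
n(O2) = 268.36 g / 32.00 g/mol = 8.3862 mol.
From the equation the O2:H2O mole ratio is 15:6, so n(H2O) = 8.3862 × 6/15 = 3.3545 mol.
Mass of H2O = 3.3545 mol × 18.016 g/mol = 60.434 g.
Actual mass collected = 60.434 g × 0.936 = 56.567 g.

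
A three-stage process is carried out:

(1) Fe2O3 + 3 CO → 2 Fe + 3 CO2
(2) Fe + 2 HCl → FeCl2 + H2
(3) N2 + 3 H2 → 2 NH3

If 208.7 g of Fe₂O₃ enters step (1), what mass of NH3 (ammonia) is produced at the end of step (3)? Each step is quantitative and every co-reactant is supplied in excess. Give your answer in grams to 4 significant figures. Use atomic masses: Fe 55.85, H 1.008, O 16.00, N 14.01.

29.68 g

M(Fe2O3) = 2(55.85) + 3(16.00) = 159.70 g/mol.
M(NH3) = 14.01 + 3(1.008) = 17.034 g/mol.
n(Fe2O3) = 208.7 / 159.70 = 1.3068 mol.
Reaction (1): Fe2O3→Fe ratio 1:2 ⇒ n(Fe) = 2.6137 mol.
Reaction (2): Fe→H2 ratio 1:1 ⇒ n(H2) = 2.6137 mol.
Reaction (3): H2→NH3 ratio 3:2 ⇒ n(NH3) = 1.7424 mol.
Mass of NH3 = 1.7424 × 17.034 = 29.681 g.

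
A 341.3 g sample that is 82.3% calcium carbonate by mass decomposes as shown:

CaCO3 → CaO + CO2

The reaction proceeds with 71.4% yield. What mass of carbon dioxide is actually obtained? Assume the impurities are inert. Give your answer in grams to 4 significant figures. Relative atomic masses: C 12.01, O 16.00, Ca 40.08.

88.19 g

Pure CaCO3 available = 341.3 g × 0.823 = 280.89 g.
M(CaCO3) = 40.08 + 12.01 + 3(16.00) = 100.09 g/mol.
M(CO2) = 12.01 + 2(16.00) = 44.01 g/mol.
n(CaCO3) = 280.89 g / 100.09 g/mol = 2.8064 mol.
From the equation the CaCO3:CO2 mole ratio is 1:1, so n(CO2) = 2.8064 × 1/1 = 2.8064 mol.
Mass of CO2 = 2.8064 mol × 44.01 g/mol = 123.51 g.
Actual mass collected = 123.51 g × 0.714 = 88.185 g.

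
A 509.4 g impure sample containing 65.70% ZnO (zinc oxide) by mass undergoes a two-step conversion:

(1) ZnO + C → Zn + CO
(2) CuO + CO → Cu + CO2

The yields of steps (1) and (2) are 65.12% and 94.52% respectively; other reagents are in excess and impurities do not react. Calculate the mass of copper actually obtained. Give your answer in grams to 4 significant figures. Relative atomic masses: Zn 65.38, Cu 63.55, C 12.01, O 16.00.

160.9 g

Pure ZnO = 509.4 × 0.6570 = 334.68 g.
M(ZnO) = 65.38 + 16.00 = 81.38 g/mol.
M(Cu) = 63.55 g/mol.
n(ZnO) = 334.68 / 81.38 = 4.1125 mol.
Step 1 (ZnO:CO = 1:1): theoretical n(CO) = 4.1125 mol; at 65.12% yield, n(CO) = 2.6781 mol.
Step 2 (CO:Cu = 1:1): theoretical n(Cu) = 2.6781 mol, so theoretical mass = 2.6781 × 63.55 = 170.19 g.
At 94.52% yield, actual mass of Cu = 170.19 × 0.9452 = 160.86 g.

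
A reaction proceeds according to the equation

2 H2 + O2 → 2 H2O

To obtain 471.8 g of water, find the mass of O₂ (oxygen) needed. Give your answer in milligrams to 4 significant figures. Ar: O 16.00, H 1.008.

419000 mg

M(H2O) = 2(1.008) + 16.00 = 18.016 g/mol.
M(O2) = 2(16.00) = 32.00 g/mol.
n(H2O) = 471.80 g / 18.016 g/mol = 26.188 mol.
From the equation the H2O:O2 mole ratio is 2:1, so n(O2) = 26.188 × 1/2 = 13.094 mol.
Mass of O2 = 13.094 mol × 32.00 g/mol = 419.01 g.
Converting to mg: 419.01 g = 419000 mg.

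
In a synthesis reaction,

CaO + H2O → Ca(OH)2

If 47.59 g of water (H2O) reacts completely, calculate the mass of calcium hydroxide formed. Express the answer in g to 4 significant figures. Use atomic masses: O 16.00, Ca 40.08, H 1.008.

195.7 g

M(H2O) = 2(1.008) + 16.00 = 18.016 g/mol.
M(Ca(OH)2) = 40.08 + 2(16.00) + 2(1.008) = 74.096 g/mol.
n(H2O) = 47.590 g / 18.016 g/mol = 2.6415 mol.
From the equation the H2O:Ca(OH)2 mole ratio is 1:1, so n(Ca(OH)2) = 2.6415 × 1/1 = 2.6415 mol.
Mass of Ca(OH)2 = 2.6415 mol × 74.096 g/mol = 195.73 g.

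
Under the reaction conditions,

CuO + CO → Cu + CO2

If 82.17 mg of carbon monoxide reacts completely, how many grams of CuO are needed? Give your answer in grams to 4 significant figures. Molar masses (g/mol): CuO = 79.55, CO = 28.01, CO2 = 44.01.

Convert: 82.17 mg = 0.082170 g.
n(CO) = 0.082170 g / 28.01 g/mol = 0.0029336 mol.
From the equation the CO:CuO mole ratio is 1:1, so n(CuO) = 0.0029336 × 1/1 = 0.0029336 mol.
Mass of CuO = 0.0029336 mol × 79.55 g/mol = 0.23337 g.

0.2334 g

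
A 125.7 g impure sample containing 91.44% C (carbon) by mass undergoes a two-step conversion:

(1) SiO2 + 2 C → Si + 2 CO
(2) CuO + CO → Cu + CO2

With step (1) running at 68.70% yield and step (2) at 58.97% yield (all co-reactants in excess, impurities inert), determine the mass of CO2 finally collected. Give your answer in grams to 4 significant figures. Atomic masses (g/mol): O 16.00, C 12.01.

Pure C = 125.7 × 0.9144 = 114.94 g.
M(C) = 12.01 g/mol.
M(CO2) = 12.01 + 2(16.00) = 44.01 g/mol.
n(C) = 114.94 / 12.01 = 9.5704 mol.
Step 1 (C:CO = 2:2): theoretical n(CO) = 9.5704 mol; at 68.70% yield, n(CO) = 6.5748 mol.
Step 2 (CO:CO2 = 1:1): theoretical n(CO2) = 6.5748 mol, so theoretical mass = 6.5748 × 44.01 = 289.36 g.
At 58.97% yield, actual mass of CO2 = 289.36 × 0.5897 = 170.63 g.

170.6 g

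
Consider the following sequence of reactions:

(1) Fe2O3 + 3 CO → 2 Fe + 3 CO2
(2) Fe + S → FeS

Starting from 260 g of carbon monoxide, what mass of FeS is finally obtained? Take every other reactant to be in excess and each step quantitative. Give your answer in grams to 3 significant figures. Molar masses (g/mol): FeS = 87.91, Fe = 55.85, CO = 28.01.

n(CO) = 260.0 / 28.01 = 9.282 mol.
Step 1 gives a 3:2 ratio of CO to Fe, so n(Fe) = 6.188 mol.
In step 2 the Fe:FeS ratio is 1:1, so n(FeS) = 6.188 mol.
Mass of FeS = 6.188 × 87.91 = 544.0 g.

544 g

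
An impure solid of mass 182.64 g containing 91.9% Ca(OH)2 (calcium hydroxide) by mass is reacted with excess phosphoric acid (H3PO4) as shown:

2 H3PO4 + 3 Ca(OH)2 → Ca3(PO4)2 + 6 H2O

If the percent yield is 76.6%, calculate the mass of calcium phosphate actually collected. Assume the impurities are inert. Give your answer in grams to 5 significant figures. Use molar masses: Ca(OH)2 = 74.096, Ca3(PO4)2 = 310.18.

Pure Ca(OH)2 available = 182.64 g × 0.919 = 167.846 g.
n(Ca(OH)2) = 167.846 g / 74.096 g/mol = 2.26525 mol.
From the equation the Ca(OH)2:Ca3(PO4)2 mole ratio is 3:1, so n(Ca3(PO4)2) = 2.26525 × 1/3 = 0.755084 mol.
Mass of Ca3(PO4)2 = 0.755084 mol × 310.18 g/mol = 234.212 g.
Actual mass collected = 234.212 g × 0.766 = 179.406 g.

179.41 g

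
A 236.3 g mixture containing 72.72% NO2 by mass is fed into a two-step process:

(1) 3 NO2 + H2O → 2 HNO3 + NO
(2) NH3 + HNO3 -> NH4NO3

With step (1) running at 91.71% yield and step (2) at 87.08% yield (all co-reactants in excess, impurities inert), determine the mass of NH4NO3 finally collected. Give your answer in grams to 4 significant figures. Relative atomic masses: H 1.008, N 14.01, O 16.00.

159.2 g

Pure NO2 = 236.3 × 0.7272 = 171.84 g.
M(NO2) = 14.01 + 2(16.00) = 46.01 g/mol.
M(NH4NO3) = 2(14.01) + 4(1.008) + 3(16.00) = 80.052 g/mol.
n(NO2) = 171.84 / 46.01 = 3.7348 mol.
Step 1 (NO2:HNO3 = 3:2): theoretical n(HNO3) = 2.4899 mol; at 91.71% yield, n(HNO3) = 2.2834 mol.
Step 2 (HNO3:NH4NO3 = 1:1): theoretical n(NH4NO3) = 2.2834 mol, so theoretical mass = 2.2834 × 80.052 = 182.79 g.
At 87.08% yield, actual mass of NH4NO3 = 182.79 × 0.8708 = 159.18 g.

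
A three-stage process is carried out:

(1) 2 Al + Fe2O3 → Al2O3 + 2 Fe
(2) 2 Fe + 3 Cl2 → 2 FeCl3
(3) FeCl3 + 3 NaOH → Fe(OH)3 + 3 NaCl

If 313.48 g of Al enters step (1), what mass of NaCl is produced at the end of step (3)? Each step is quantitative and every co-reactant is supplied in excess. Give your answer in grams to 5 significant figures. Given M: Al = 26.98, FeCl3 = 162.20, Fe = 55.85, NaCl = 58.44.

2037.0 g

n(Al) = 313.48 / 26.98 = 11.6190 mol.
Reaction (1): Al→Fe ratio 2:2 ⇒ n(Fe) = 11.6190 mol.
Reaction (2): Fe→FeCl3 ratio 2:2 ⇒ n(FeCl3) = 11.6190 mol.
Reaction (3): FeCl3→NaCl ratio 1:3 ⇒ n(NaCl) = 34.8569 mol.
Mass of NaCl = 34.8569 × 58.44 = 2037.04 g.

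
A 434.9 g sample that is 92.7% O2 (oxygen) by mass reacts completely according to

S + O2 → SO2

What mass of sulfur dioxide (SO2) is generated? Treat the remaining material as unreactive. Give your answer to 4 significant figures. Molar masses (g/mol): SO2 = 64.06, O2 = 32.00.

Mass of pure O2 = 434.9 g × 0.927 = 403.15 g.
n(O2) = 403.15 g / 32.00 g/mol = 12.599 mol.
From the equation the O2:SO2 mole ratio is 1:1, so n(SO2) = 12.599 × 1/1 = 12.599 mol.
Mass of SO2 = 12.599 mol × 64.06 g/mol = 807.06 g.

807.1 g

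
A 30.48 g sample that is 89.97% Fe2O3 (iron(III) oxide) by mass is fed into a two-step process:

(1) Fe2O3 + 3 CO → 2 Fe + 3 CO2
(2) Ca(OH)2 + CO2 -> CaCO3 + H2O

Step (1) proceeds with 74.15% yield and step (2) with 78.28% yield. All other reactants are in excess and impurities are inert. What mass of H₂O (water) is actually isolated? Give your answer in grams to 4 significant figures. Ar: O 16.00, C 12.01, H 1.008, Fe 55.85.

5.387 g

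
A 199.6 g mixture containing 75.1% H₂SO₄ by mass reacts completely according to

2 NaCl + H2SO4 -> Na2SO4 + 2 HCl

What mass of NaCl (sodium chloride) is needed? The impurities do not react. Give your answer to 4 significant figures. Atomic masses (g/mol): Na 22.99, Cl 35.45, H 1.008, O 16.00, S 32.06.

Mass of pure H2SO4 = 199.6 g × 0.751 = 149.90 g.
M(H2SO4) = 2(1.008) + 32.06 + 4(16.00) = 98.076 g/mol.
M(NaCl) = 22.99 + 35.45 = 58.44 g/mol.
n(H2SO4) = 149.90 g / 98.076 g/mol = 1.5284 mol.
From the equation the H2SO4:NaCl mole ratio is 1:2, so n(NaCl) = 1.5284 × 2/1 = 3.0568 mol.
Mass of NaCl = 3.0568 mol × 58.44 g/mol = 178.64 g.

178.6 g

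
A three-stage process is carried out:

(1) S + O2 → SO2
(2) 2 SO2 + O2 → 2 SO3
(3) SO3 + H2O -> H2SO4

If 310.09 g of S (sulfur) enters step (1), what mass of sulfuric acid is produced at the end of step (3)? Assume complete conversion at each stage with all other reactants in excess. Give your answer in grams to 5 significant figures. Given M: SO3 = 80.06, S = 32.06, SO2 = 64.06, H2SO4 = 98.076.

n(S) = 310.09 / 32.06 = 9.67218 mol.
Reaction (1): S→SO2 ratio 1:1 ⇒ n(SO2) = 9.67218 mol.
Reaction (2): SO2→SO3 ratio 2:2 ⇒ n(SO3) = 9.67218 mol.
Reaction (3): SO3→H2SO4 ratio 1:1 ⇒ n(H2SO4) = 9.67218 mol.
Mass of H2SO4 = 9.67218 × 98.076 = 948.608 g.

948.61 g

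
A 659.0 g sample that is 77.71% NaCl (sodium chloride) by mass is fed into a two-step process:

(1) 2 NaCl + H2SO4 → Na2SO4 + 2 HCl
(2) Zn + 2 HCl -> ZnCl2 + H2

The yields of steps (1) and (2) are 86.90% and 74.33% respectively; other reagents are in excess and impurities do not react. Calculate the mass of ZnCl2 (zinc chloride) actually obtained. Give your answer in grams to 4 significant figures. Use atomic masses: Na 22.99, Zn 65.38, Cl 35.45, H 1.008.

385.7 g

Pure NaCl = 659.0 × 0.7771 = 512.11 g.
M(NaCl) = 22.99 + 35.45 = 58.44 g/mol.
M(ZnCl2) = 65.38 + 2(35.45) = 136.28 g/mol.
n(NaCl) = 512.11 / 58.44 = 8.7630 mol.
Step 1 (NaCl:HCl = 2:2): theoretical n(HCl) = 8.7630 mol; at 86.90% yield, n(HCl) = 7.6150 mol.
Step 2 (HCl:ZnCl2 = 2:1): theoretical n(ZnCl2) = 3.8075 mol, so theoretical mass = 3.8075 × 136.28 = 518.89 g.
At 74.33% yield, actual mass of ZnCl2 = 518.89 × 0.7433 = 385.69 g.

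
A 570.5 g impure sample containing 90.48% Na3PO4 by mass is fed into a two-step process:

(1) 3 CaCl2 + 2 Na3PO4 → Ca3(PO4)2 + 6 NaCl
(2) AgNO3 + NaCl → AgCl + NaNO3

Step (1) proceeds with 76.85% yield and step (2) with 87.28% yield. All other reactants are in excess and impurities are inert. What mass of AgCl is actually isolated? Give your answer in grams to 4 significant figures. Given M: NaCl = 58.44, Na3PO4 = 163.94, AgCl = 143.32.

908.1 g

Pure Na3PO4 = 570.5 × 0.9048 = 516.19 g.
n(Na3PO4) = 516.19 / 163.94 = 3.1486 mol.
Step 1 (Na3PO4:NaCl = 2:6): theoretical n(NaCl) = 9.4459 mol; at 76.85% yield, n(NaCl) = 7.2592 mol.
Step 2 (NaCl:AgCl = 1:1): theoretical n(AgCl) = 7.2592 mol, so theoretical mass = 7.2592 × 143.32 = 1040.4 g.
At 87.28% yield, actual mass of AgCl = 1040.4 × 0.8728 = 908.05 g.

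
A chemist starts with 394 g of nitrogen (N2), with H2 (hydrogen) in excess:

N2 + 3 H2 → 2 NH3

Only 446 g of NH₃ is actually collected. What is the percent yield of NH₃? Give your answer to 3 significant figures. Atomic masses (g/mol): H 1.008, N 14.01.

M(N2) = 2(14.01) = 28.02 g/mol.
M(NH3) = 14.01 + 3(1.008) = 17.034 g/mol.
n(N2) = 394.0 g / 28.02 g/mol = 14.06 mol.
From the equation the N2:NH3 mole ratio is 1:2, so n(NH3) = 14.06 × 2/1 = 28.12 mol.
Mass of NH3 = 28.12 mol × 17.034 g/mol = 479.0 g.
This is the theoretical yield. Percent yield = 446 g / 479.0 g × 100% = 93.10%.

93.1 %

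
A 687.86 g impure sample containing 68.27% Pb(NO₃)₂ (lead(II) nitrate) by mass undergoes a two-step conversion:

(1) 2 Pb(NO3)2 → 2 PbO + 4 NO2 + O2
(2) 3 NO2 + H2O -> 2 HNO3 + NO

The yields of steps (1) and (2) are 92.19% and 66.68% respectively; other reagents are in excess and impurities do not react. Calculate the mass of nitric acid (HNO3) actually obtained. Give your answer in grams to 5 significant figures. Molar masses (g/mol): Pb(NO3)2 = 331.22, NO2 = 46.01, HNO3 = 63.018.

73.231 g

Pure Pb(NO3)2 = 687.86 × 0.6827 = 469.602 g.
n(Pb(NO3)2) = 469.602 / 331.22 = 1.41779 mol.
Step 1 (Pb(NO3)2:NO2 = 2:4): theoretical n(NO2) = 2.83559 mol; at 92.19% yield, n(NO2) = 2.61413 mol.
Step 2 (NO2:HNO3 = 3:2): theoretical n(HNO3) = 1.74275 mol, so theoretical mass = 1.74275 × 63.018 = 109.825 g.
At 66.68% yield, actual mass of HNO3 = 109.825 × 0.6668 = 73.2312 g.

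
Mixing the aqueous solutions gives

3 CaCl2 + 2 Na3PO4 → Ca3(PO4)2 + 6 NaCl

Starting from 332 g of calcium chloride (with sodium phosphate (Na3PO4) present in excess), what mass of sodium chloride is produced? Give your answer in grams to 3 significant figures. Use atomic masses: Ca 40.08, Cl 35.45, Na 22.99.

M(CaCl2) = 40.08 + 2(35.45) = 110.98 g/mol.
M(NaCl) = 22.99 + 35.45 = 58.44 g/mol.
n(CaCl2) = 332.0 g / 110.98 g/mol = 2.992 mol.
From the equation the CaCl2:NaCl mole ratio is 3:6, so n(NaCl) = 2.992 × 6/3 = 5.983 mol.
Mass of NaCl = 5.983 mol × 58.44 g/mol = 349.7 g.

350 g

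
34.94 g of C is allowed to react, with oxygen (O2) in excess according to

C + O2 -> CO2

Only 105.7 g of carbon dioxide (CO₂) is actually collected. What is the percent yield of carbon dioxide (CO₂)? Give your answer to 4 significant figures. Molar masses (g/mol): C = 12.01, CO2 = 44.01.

82.56 %

n(C) = 34.940 g / 12.01 g/mol = 2.9092 mol.
From the equation the C:CO2 mole ratio is 1:1, so n(CO2) = 2.9092 × 1/1 = 2.9092 mol.
Mass of CO2 = 2.9092 mol × 44.01 g/mol = 128.04 g.
This is the theoretical yield. Percent yield = 105.7 g / 128.04 g × 100% = 82.555%.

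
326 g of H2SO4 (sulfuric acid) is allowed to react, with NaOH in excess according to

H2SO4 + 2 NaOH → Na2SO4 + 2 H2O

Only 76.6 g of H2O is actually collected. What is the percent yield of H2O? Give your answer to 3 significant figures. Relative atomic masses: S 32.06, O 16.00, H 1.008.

M(H2SO4) = 2(1.008) + 32.06 + 4(16.00) = 98.076 g/mol.
M(H2O) = 2(1.008) + 16.00 = 18.016 g/mol.
n(H2SO4) = 326.0 g / 98.076 g/mol = 3.324 mol.
From the equation the H2SO4:H2O mole ratio is 1:2, so n(H2O) = 3.324 × 2/1 = 6.648 mol.
Mass of H2O = 6.648 mol × 18.016 g/mol = 119.8 g.
This is the theoretical yield. Percent yield = 76.6 g / 119.8 g × 100% = 63.96%.

64.0 %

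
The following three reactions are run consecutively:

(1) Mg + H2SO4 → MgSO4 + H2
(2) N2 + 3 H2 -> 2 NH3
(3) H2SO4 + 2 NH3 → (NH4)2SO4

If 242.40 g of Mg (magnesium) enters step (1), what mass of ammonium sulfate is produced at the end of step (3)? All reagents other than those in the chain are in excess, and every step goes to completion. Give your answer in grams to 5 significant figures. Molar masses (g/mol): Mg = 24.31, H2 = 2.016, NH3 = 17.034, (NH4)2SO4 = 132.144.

439.21 g

n(Mg) = 242.40 / 24.31 = 9.97121 mol.
Reaction (1): Mg→H2 ratio 1:1 ⇒ n(H2) = 9.97121 mol.
Reaction (2): H2→NH3 ratio 3:2 ⇒ n(NH3) = 6.64747 mol.
Reaction (3): NH3→(NH4)2SO4 ratio 2:1 ⇒ n((NH4)2SO4) = 3.32374 mol.
Mass of (NH4)2SO4 = 3.32374 × 132.144 = 439.212 g.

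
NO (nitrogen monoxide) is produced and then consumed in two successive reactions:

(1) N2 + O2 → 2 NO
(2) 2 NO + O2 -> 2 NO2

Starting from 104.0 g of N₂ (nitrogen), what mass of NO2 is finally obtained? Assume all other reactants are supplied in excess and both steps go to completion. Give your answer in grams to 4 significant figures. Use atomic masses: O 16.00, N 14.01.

341.5 g

M(N2) = 2(14.01) = 28.02 g/mol.
M(NO2) = 14.01 + 2(16.00) = 46.01 g/mol.
n(N2) = 104.00 / 28.02 = 3.7116 mol.
Step 1 gives a 1:2 ratio of N2 to NO, so n(NO) = 7.4233 mol.
In step 2 the NO:NO2 ratio is 2:2, so n(NO2) = 7.4233 mol.
Mass of NO2 = 7.4233 × 46.01 = 341.54 g.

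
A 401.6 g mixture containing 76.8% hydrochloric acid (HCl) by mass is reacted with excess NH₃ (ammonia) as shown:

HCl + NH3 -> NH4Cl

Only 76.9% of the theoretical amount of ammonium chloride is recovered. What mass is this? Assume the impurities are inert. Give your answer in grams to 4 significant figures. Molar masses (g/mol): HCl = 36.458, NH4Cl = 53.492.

Pure HCl available = 401.6 g × 0.768 = 308.43 g.
n(HCl) = 308.43 g / 36.458 g/mol = 8.4598 mol.
From the equation the HCl:NH4Cl mole ratio is 1:1, so n(NH4Cl) = 8.4598 × 1/1 = 8.4598 mol.
Mass of NH4Cl = 8.4598 mol × 53.492 g/mol = 452.53 g.
Actual mass collected = 452.53 g × 0.769 = 348.00 g.

348.0 g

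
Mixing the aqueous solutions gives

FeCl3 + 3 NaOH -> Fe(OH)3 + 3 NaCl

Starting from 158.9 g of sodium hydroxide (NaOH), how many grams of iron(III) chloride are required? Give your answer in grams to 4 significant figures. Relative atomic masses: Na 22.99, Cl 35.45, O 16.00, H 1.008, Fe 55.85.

214.8 g

M(NaOH) = 22.99 + 16.00 + 1.008 = 39.998 g/mol.
M(FeCl3) = 55.85 + 3(35.45) = 162.20 g/mol.
n(NaOH) = 158.90 g / 39.998 g/mol = 3.9727 mol.
From the equation the NaOH:FeCl3 mole ratio is 3:1, so n(FeCl3) = 3.9727 × 1/3 = 1.3242 mol.
Mass of FeCl3 = 1.3242 mol × 162.20 g/mol = 214.79 g.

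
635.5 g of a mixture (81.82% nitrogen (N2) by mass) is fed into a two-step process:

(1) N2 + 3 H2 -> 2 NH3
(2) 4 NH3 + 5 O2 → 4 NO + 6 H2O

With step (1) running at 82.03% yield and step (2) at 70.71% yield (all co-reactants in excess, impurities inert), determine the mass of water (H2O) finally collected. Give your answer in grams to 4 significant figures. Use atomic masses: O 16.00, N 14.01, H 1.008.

Pure N2 = 635.5 × 0.8182 = 519.97 g.
M(N2) = 2(14.01) = 28.02 g/mol.
M(H2O) = 2(1.008) + 16.00 = 18.016 g/mol.
n(N2) = 519.97 / 28.02 = 18.557 mol.
Step 1 (N2:NH3 = 1:2): theoretical n(NH3) = 37.114 mol; at 82.03% yield, n(NH3) = 30.445 mol.
Step 2 (NH3:H2O = 4:6): theoretical n(H2O) = 45.667 mol, so theoretical mass = 45.667 × 18.016 = 822.73 g.
At 70.71% yield, actual mass of H2O = 822.73 × 0.7071 = 581.75 g.

581.8 g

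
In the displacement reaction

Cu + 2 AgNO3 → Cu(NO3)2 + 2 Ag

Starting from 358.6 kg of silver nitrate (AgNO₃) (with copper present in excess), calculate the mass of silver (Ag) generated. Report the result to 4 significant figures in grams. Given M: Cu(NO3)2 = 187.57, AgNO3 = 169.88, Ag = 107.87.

Convert: 358.6 kg = 358600 g.
n(AgNO3) = 358600 g / 169.88 g/mol = 2110.9 mol.
From the equation the AgNO3:Ag mole ratio is 2:2, so n(Ag) = 2110.9 × 2/2 = 2110.9 mol.
Mass of Ag = 2110.9 mol × 107.87 g/mol = 227700 g.

227700 g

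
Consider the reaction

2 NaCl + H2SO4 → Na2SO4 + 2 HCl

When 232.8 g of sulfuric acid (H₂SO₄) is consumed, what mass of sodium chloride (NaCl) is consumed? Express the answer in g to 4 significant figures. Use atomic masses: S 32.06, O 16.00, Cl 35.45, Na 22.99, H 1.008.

277.4 g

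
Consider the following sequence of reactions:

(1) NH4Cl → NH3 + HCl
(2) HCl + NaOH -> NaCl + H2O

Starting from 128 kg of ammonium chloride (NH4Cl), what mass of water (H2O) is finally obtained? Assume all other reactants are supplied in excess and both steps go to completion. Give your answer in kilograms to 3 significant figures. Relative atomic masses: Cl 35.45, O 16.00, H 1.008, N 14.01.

M(NH4Cl) = 14.01 + 4(1.008) + 35.45 = 53.492 g/mol.
M(H2O) = 2(1.008) + 16.00 = 18.016 g/mol.
128 kg = 128000 g.
n(NH4Cl) = 128000 / 53.492 = 2393 mol.
Step 1 gives a 1:1 ratio of NH4Cl to HCl, so n(HCl) = 2393 mol.
In step 2 the HCl:H2O ratio is 1:1, so n(H2O) = 2393 mol.
Mass of H2O = 2393 × 18.016 = 43110 g = 43.1 kg.

43.1 kg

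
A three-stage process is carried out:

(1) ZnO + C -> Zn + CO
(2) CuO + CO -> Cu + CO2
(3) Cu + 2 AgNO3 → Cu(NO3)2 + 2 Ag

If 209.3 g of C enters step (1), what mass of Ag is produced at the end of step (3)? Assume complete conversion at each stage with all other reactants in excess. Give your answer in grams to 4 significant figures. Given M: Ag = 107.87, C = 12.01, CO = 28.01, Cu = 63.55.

3760 g

n(C) = 209.3 / 12.01 = 17.427 mol.
Reaction (1): C→CO ratio 1:1 ⇒ n(CO) = 17.427 mol.
Reaction (2): CO→Cu ratio 1:1 ⇒ n(Cu) = 17.427 mol.
Reaction (3): Cu→Ag ratio 1:2 ⇒ n(Ag) = 34.854 mol.
Mass of Ag = 34.854 × 107.87 = 3759.7 g.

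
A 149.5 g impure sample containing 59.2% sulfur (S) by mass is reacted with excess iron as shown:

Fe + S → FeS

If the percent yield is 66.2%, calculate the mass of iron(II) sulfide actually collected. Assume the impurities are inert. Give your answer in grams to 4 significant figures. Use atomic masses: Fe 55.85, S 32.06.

160.7 g

Pure S available = 149.5 g × 0.592 = 88.504 g.
M(S) = 32.06 g/mol.
M(FeS) = 55.85 + 32.06 = 87.91 g/mol.
n(S) = 88.504 g / 32.06 g/mol = 2.7606 mol.
From the equation the S:FeS mole ratio is 1:1, so n(FeS) = 2.7606 × 1/1 = 2.7606 mol.
Mass of FeS = 2.7606 mol × 87.91 g/mol = 242.68 g.
Actual mass collected = 242.68 g × 0.662 = 160.66 g.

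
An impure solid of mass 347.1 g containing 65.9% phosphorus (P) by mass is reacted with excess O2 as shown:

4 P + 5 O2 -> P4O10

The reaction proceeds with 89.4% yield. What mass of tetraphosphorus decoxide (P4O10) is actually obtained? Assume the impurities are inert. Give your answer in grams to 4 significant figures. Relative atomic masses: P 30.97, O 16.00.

Pure P available = 347.1 g × 0.659 = 228.74 g.
M(P) = 30.97 g/mol.
M(P4O10) = 4(30.97) + 10(16.00) = 283.88 g/mol.
n(P) = 228.74 g / 30.97 g/mol = 7.3858 mol.
From the equation the P:P4O10 mole ratio is 4:1, so n(P4O10) = 7.3858 × 1/4 = 1.8465 mol.
Mass of P4O10 = 1.8465 mol × 283.88 g/mol = 524.17 g.
Actual mass collected = 524.17 g × 0.894 = 468.61 g.

468.6 g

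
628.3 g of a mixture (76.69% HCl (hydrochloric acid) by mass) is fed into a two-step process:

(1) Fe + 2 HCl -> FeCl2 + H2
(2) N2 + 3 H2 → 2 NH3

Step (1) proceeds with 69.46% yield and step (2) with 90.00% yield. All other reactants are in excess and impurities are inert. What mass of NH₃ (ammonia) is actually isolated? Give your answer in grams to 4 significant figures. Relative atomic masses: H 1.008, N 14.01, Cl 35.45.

Pure HCl = 628.3 × 0.7669 = 481.84 g.
M(HCl) = 1.008 + 35.45 = 36.458 g/mol.
M(NH3) = 14.01 + 3(1.008) = 17.034 g/mol.
n(HCl) = 481.84 / 36.458 = 13.216 mol.
Step 1 (HCl:H2 = 2:1): theoretical n(H2) = 6.6082 mol; at 69.46% yield, n(H2) = 4.5901 mol.
Step 2 (H2:NH3 = 3:2): theoretical n(NH3) = 3.0600 mol, so theoretical mass = 3.0600 × 17.034 = 52.125 g.
At 90.00% yield, actual mass of NH3 = 52.125 × 0.9000 = 46.912 g.

46.91 g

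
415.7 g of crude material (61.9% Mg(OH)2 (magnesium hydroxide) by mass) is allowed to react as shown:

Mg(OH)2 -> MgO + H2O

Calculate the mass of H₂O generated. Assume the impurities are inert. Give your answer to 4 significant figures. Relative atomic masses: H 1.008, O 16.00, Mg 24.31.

79.48 g

Mass of pure Mg(OH)2 = 415.7 g × 0.619 = 257.32 g.
M(Mg(OH)2) = 24.31 + 2(16.00) + 2(1.008) = 58.326 g/mol.
M(H2O) = 2(1.008) + 16.00 = 18.016 g/mol.
n(Mg(OH)2) = 257.32 g / 58.326 g/mol = 4.4117 mol.
From the equation the Mg(OH)2:H2O mole ratio is 1:1, so n(H2O) = 4.4117 × 1/1 = 4.4117 mol.
Mass of H2O = 4.4117 mol × 18.016 g/mol = 79.482 g.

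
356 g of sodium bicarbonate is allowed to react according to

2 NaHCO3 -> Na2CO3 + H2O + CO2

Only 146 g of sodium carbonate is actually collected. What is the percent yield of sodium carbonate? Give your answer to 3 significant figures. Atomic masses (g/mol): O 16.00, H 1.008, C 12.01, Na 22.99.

65.0 %

M(NaHCO3) = 22.99 + 1.008 + 12.01 + 3(16.00) = 84.008 g/mol.
M(Na2CO3) = 2(22.99) + 12.01 + 3(16.00) = 105.99 g/mol.
n(NaHCO3) = 356.0 g / 84.008 g/mol = 4.238 mol.
From the equation the NaHCO3:Na2CO3 mole ratio is 2:1, so n(Na2CO3) = 4.238 × 1/2 = 2.119 mol.
Mass of Na2CO3 = 2.119 mol × 105.99 g/mol = 224.6 g.
This is the theoretical yield. Percent yield = 146 g / 224.6 g × 100% = 65.01%.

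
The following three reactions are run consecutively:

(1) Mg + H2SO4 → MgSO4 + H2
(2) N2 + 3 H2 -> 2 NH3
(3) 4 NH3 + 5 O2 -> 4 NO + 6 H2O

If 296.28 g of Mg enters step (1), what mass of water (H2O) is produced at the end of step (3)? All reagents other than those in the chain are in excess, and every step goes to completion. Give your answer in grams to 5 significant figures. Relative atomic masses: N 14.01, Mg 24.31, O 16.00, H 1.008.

M(Mg) = 24.31 g/mol.
M(H2O) = 2(1.008) + 16.00 = 18.016 g/mol.
n(Mg) = 296.28 / 24.31 = 12.1876 mol.
Reaction (1): Mg→H2 ratio 1:1 ⇒ n(H2) = 12.1876 mol.
Reaction (2): H2→NH3 ratio 3:2 ⇒ n(NH3) = 8.12505 mol.
Reaction (3): NH3→H2O ratio 4:6 ⇒ n(H2O) = 12.1876 mol.
Mass of H2O = 12.1876 × 18.016 = 219.571 g.

219.57 g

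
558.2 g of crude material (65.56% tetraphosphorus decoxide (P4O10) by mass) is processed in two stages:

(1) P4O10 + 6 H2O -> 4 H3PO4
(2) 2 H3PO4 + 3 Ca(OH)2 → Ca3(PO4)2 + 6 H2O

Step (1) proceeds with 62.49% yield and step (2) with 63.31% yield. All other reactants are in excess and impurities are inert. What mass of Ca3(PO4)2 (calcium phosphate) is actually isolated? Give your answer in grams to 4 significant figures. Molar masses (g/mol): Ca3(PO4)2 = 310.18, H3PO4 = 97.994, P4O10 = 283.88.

316.4 g

Pure P4O10 = 558.2 × 0.6556 = 365.96 g.
n(P4O10) = 365.96 / 283.88 = 1.2891 mol.
Step 1 (P4O10:H3PO4 = 1:4): theoretical n(H3PO4) = 5.1565 mol; at 62.49% yield, n(H3PO4) = 3.2223 mol.
Step 2 (H3PO4:Ca3(PO4)2 = 2:1): theoretical n(Ca3(PO4)2) = 1.6111 mol, so theoretical mass = 1.6111 × 310.18 = 499.74 g.
At 63.31% yield, actual mass of Ca3(PO4)2 = 499.74 × 0.6331 = 316.39 g.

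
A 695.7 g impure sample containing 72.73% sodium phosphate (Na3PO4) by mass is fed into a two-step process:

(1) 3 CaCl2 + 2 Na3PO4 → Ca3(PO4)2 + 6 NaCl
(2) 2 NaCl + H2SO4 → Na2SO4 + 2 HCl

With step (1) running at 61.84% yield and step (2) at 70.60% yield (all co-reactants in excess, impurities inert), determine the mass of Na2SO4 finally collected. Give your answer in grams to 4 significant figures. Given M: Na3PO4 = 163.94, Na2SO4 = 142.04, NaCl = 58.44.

287.1 g

Pure Na3PO4 = 695.7 × 0.7273 = 505.98 g.
n(Na3PO4) = 505.98 / 163.94 = 3.0864 mol.
Step 1 (Na3PO4:NaCl = 2:6): theoretical n(NaCl) = 9.2592 mol; at 61.84% yield, n(NaCl) = 5.7259 mol.
Step 2 (NaCl:Na2SO4 = 2:1): theoretical n(Na2SO4) = 2.8629 mol, so theoretical mass = 2.8629 × 142.04 = 406.65 g.
At 70.60% yield, actual mass of Na2SO4 = 406.65 × 0.7060 = 287.10 g.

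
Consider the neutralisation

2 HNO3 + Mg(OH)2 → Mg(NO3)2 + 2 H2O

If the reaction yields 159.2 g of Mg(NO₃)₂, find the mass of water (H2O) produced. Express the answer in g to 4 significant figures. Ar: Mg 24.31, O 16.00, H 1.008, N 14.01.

M(Mg(NO3)2) = 24.31 + 2(14.01) + 6(16.00) = 148.33 g/mol.
M(H2O) = 2(1.008) + 16.00 = 18.016 g/mol.
n(Mg(NO3)2) = 159.20 g / 148.33 g/mol = 1.0733 mol.
From the equation the Mg(NO3)2:H2O mole ratio is 1:2, so n(H2O) = 1.0733 × 2/1 = 2.1466 mol.
Mass of H2O = 2.1466 mol × 18.016 g/mol = 38.673 g.

38.67 g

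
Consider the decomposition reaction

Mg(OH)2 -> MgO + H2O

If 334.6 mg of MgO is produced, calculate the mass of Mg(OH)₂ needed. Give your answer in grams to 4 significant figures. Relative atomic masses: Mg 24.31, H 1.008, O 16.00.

0.4841 g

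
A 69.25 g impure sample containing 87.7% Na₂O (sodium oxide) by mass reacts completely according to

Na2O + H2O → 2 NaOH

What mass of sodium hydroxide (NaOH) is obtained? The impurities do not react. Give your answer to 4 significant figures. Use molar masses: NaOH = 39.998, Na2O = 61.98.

Mass of pure Na2O = 69.25 g × 0.877 = 60.732 g.
n(Na2O) = 60.732 g / 61.98 g/mol = 0.97987 mol.
From the equation the Na2O:NaOH mole ratio is 1:2, so n(NaOH) = 0.97987 × 2/1 = 1.9597 mol.
Mass of NaOH = 1.9597 mol × 39.998 g/mol = 78.386 g.

78.39 g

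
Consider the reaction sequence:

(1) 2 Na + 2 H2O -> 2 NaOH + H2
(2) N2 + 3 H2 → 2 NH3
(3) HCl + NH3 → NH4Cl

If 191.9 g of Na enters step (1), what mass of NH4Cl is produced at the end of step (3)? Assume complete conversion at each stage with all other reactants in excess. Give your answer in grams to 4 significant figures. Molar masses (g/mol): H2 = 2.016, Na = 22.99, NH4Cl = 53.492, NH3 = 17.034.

n(Na) = 191.9 / 22.99 = 8.3471 mol.
Reaction (1): Na→H2 ratio 2:1 ⇒ n(H2) = 4.1736 mol.
Reaction (2): H2→NH3 ratio 3:2 ⇒ n(NH3) = 2.7824 mol.
Reaction (3): NH3→NH4Cl ratio 1:1 ⇒ n(NH4Cl) = 2.7824 mol.
Mass of NH4Cl = 2.7824 × 53.492 = 148.83 g.

148.8 g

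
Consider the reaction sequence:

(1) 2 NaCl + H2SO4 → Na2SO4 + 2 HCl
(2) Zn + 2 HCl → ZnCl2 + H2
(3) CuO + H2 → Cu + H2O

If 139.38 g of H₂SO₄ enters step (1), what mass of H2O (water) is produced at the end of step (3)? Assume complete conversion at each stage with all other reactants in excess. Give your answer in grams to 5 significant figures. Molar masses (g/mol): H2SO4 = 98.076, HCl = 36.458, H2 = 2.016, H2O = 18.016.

n(H2SO4) = 139.38 / 98.076 = 1.42114 mol.
Reaction (1): H2SO4→HCl ratio 1:2 ⇒ n(HCl) = 2.84229 mol.
Reaction (2): HCl→H2 ratio 2:1 ⇒ n(H2) = 1.42114 mol.
Reaction (3): H2→H2O ratio 1:1 ⇒ n(H2O) = 1.42114 mol.
Mass of H2O = 1.42114 × 18.016 = 25.6033 g.

25.603 g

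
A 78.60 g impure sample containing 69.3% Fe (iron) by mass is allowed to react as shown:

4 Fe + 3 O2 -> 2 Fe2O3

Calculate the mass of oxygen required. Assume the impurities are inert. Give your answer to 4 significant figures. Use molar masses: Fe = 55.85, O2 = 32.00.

23.41 g

Mass of pure Fe = 78.60 g × 0.693 = 54.470 g.
n(Fe) = 54.470 g / 55.85 g/mol = 0.97529 mol.
From the equation the Fe:O2 mole ratio is 4:3, so n(O2) = 0.97529 × 3/4 = 0.73147 mol.
Mass of O2 = 0.73147 mol × 32.00 g/mol = 23.407 g.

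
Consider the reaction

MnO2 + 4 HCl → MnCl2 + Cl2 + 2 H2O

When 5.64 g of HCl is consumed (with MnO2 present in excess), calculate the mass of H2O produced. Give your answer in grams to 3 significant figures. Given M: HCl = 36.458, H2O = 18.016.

1.39 g

n(HCl) = 5.640 g / 36.458 g/mol = 0.1547 mol.
From the equation the HCl:H2O mole ratio is 4:2, so n(H2O) = 0.1547 × 2/4 = 0.07735 mol.
Mass of H2O = 0.07735 mol × 18.016 g/mol = 1.394 g.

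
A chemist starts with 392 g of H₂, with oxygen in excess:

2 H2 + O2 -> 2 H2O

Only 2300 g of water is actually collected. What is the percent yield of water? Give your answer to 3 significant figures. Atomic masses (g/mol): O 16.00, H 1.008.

65.7 %

M(H2) = 2(1.008) = 2.016 g/mol.
M(H2O) = 2(1.008) + 16.00 = 18.016 g/mol.
n(H2) = 392.0 g / 2.016 g/mol = 194.4 mol.
From the equation the H2:H2O mole ratio is 2:2, so n(H2O) = 194.4 × 2/2 = 194.4 mol.
Mass of H2O = 194.4 mol × 18.016 g/mol = 3503 g.
This is the theoretical yield. Percent yield = 2300 g / 3503 g × 100% = 65.66%.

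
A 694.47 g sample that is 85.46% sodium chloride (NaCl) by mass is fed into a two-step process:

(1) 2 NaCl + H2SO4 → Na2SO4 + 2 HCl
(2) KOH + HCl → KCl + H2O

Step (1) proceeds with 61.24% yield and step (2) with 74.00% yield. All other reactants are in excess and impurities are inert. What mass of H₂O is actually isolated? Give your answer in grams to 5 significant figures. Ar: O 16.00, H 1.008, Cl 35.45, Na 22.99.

Pure NaCl = 694.47 × 0.8546 = 593.494 g.
M(NaCl) = 22.99 + 35.45 = 58.44 g/mol.
M(H2O) = 2(1.008) + 16.00 = 18.016 g/mol.
n(NaCl) = 593.494 / 58.44 = 10.1556 mol.
Step 1 (NaCl:HCl = 2:2): theoretical n(HCl) = 10.1556 mol; at 61.24% yield, n(HCl) = 6.21930 mol.
Step 2 (HCl:H2O = 1:1): theoretical n(H2O) = 6.21930 mol, so theoretical mass = 6.21930 × 18.016 = 112.047 g.
At 74.00% yield, actual mass of H2O = 112.047 × 0.7400 = 82.9147 g.

82.915 g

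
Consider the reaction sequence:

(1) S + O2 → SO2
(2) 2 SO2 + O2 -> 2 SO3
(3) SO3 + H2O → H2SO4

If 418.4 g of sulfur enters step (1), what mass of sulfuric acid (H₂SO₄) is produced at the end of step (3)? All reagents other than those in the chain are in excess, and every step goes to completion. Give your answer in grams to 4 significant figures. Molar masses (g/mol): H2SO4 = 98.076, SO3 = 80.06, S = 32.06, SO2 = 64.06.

1280 g

n(S) = 418.4 / 32.06 = 13.051 mol.
Reaction (1): S→SO2 ratio 1:1 ⇒ n(SO2) = 13.051 mol.
Reaction (2): SO2→SO3 ratio 2:2 ⇒ n(SO3) = 13.051 mol.
Reaction (3): SO3→H2SO4 ratio 1:1 ⇒ n(H2SO4) = 13.051 mol.
Mass of H2SO4 = 13.051 × 98.076 = 1279.9 g.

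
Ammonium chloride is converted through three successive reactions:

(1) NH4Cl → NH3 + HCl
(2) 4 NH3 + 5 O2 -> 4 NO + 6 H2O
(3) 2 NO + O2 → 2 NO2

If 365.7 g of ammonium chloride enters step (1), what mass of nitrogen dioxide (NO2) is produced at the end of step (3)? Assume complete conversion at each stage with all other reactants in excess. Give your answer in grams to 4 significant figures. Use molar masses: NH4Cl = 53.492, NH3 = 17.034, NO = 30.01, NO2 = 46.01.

n(NH4Cl) = 365.7 / 53.492 = 6.8365 mol.
Reaction (1): NH4Cl→NH3 ratio 1:1 ⇒ n(NH3) = 6.8365 mol.
Reaction (2): NH3→NO ratio 4:4 ⇒ n(NO) = 6.8365 mol.
Reaction (3): NO→NO2 ratio 2:2 ⇒ n(NO2) = 6.8365 mol.
Mass of NO2 = 6.8365 × 46.01 = 314.55 g.

314.5 g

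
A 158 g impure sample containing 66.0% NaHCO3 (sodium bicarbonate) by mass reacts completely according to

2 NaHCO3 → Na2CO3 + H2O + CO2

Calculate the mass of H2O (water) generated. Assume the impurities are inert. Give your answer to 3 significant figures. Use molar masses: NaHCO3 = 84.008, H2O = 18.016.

11.2 g

Mass of pure NaHCO3 = 158 g × 0.660 = 104.3 g.
n(NaHCO3) = 104.3 g / 84.008 g/mol = 1.241 mol.
From the equation the NaHCO3:H2O mole ratio is 2:1, so n(H2O) = 1.241 × 1/2 = 0.6207 mol.
Mass of H2O = 0.6207 mol × 18.016 g/mol = 11.18 g.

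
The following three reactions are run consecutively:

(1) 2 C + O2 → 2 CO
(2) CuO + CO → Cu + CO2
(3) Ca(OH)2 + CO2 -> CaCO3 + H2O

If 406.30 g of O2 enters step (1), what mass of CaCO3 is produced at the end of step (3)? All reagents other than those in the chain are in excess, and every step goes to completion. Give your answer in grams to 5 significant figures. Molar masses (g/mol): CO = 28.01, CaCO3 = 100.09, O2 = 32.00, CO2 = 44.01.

2541.7 g

n(O2) = 406.30 / 32.00 = 12.6969 mol.
Reaction (1): O2→CO ratio 1:2 ⇒ n(CO) = 25.3938 mol.
Reaction (2): CO→CO2 ratio 1:1 ⇒ n(CO2) = 25.3938 mol.
Reaction (3): CO2→CaCO3 ratio 1:1 ⇒ n(CaCO3) = 25.3938 mol.
Mass of CaCO3 = 25.3938 × 100.09 = 2541.66 g.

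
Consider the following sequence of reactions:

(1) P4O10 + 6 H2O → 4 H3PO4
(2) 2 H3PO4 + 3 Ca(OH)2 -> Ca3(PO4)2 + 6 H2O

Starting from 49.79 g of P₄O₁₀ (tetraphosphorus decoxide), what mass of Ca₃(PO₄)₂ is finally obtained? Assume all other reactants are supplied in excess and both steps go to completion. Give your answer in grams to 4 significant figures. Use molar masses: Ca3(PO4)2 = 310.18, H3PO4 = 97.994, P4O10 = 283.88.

n(P4O10) = 49.790 / 283.88 = 0.17539 mol.
Step 1 gives a 1:4 ratio of P4O10 to H3PO4, so n(H3PO4) = 0.70156 mol.
In step 2 the H3PO4:Ca3(PO4)2 ratio is 2:1, so n(Ca3(PO4)2) = 0.35078 mol.
Mass of Ca3(PO4)2 = 0.35078 × 310.18 = 108.81 g.

108.8 g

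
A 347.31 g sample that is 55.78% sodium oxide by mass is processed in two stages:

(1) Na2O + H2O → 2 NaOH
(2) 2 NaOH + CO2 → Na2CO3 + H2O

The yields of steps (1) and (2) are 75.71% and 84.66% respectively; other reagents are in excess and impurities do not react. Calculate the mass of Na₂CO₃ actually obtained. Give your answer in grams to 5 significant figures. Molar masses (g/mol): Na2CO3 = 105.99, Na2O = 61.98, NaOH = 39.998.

Pure Na2O = 347.31 × 0.5578 = 193.730 g.
n(Na2O) = 193.730 / 61.98 = 3.12568 mol.
Step 1 (Na2O:NaOH = 1:2): theoretical n(NaOH) = 6.25136 mol; at 75.71% yield, n(NaOH) = 4.73290 mol.
Step 2 (NaOH:Na2CO3 = 2:1): theoretical n(Na2CO3) = 2.36645 mol, so theoretical mass = 2.36645 × 105.99 = 250.820 g.
At 84.66% yield, actual mass of Na2CO3 = 250.820 × 0.8466 = 212.344 g.

212.34 g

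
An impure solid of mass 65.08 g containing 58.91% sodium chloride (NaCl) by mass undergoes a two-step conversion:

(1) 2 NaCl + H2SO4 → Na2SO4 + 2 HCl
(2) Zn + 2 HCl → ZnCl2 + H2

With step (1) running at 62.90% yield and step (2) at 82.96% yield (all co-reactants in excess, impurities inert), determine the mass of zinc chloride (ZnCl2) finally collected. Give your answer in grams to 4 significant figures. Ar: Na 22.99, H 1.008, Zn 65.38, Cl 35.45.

23.33 g

Pure NaCl = 65.08 × 0.5891 = 38.339 g.
M(NaCl) = 22.99 + 35.45 = 58.44 g/mol.
M(ZnCl2) = 65.38 + 2(35.45) = 136.28 g/mol.
n(NaCl) = 38.339 / 58.44 = 0.65603 mol.
Step 1 (NaCl:HCl = 2:2): theoretical n(HCl) = 0.65603 mol; at 62.90% yield, n(HCl) = 0.41265 mol.
Step 2 (HCl:ZnCl2 = 2:1): theoretical n(ZnCl2) = 0.20632 mol, so theoretical mass = 0.20632 × 136.28 = 28.118 g.
At 82.96% yield, actual mass of ZnCl2 = 28.118 × 0.8296 = 23.326 g.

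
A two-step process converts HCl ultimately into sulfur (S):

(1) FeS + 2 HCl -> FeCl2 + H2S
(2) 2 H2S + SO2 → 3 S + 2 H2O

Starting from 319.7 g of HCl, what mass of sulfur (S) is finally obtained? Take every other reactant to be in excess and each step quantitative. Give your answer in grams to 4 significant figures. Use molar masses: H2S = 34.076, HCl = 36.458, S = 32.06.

n(HCl) = 319.70 / 36.458 = 8.7690 mol.
Step 1 gives a 2:1 ratio of HCl to H2S, so n(H2S) = 4.3845 mol.
In step 2 the H2S:S ratio is 2:3, so n(S) = 6.5767 mol.
Mass of S = 6.5767 × 32.06 = 210.85 g.

210.9 g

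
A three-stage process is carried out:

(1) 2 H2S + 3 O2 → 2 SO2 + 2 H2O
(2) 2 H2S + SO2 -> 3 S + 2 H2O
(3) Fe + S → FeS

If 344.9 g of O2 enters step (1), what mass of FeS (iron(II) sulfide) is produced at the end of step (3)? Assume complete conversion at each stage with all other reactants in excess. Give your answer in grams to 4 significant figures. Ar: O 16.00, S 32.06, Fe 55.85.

M(O2) = 2(16.00) = 32.00 g/mol.
M(FeS) = 55.85 + 32.06 = 87.91 g/mol.
n(O2) = 344.9 / 32.00 = 10.778 mol.
Reaction (1): O2→SO2 ratio 3:2 ⇒ n(SO2) = 7.1854 mol.
Reaction (2): SO2→S ratio 1:3 ⇒ n(S) = 21.556 mol.
Reaction (3): S→FeS ratio 1:1 ⇒ n(FeS) = 21.556 mol.
Mass of FeS = 21.556 × 87.91 = 1895.0 g.

1895 g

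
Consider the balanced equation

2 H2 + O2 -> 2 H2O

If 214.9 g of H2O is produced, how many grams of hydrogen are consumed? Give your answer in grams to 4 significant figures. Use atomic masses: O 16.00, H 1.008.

24.05 g

M(H2O) = 2(1.008) + 16.00 = 18.016 g/mol.
M(H2) = 2(1.008) = 2.016 g/mol.
n(H2O) = 214.90 g / 18.016 g/mol = 11.928 mol.
From the equation the H2O:H2 mole ratio is 2:2, so n(H2) = 11.928 × 2/2 = 11.928 mol.
Mass of H2 = 11.928 mol × 2.016 g/mol = 24.047 g.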